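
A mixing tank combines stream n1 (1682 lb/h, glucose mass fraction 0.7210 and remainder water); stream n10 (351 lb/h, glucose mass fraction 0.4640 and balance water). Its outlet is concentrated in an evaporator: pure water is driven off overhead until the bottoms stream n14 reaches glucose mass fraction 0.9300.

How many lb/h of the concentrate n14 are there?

1479 lb/h

glucose entering = 1682×0.721 + 351×0.464 = 1375.6 lb/h.
All glucose reports to n14, so n14 = 1375.6/0.930 = 1479.1 lb/h.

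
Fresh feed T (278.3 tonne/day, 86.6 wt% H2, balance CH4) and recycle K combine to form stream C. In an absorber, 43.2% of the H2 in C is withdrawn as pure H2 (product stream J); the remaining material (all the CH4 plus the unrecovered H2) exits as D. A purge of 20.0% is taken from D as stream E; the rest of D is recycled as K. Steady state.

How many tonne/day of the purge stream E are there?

87.47 tonne/day

CH4 enters only via T and leaves only via the purge: 278.3×0.134 = 0.200×(CH4 in D), and the absorber passes all CH4, so CH4 in C = CH4 in D = 186.46 tonne/day.
H2 in C: m_A = 278.3×0.866 + (1−0.200)·(1−0.432)·m_A, so m_A = 241.01/0.5456 = 441.73 tonne/day.
D = (1−0.432)×441.73 + 186.46 = 437.36 tonne/day.
Purge E = 0.200×437.36 = 87.473 tonne/day.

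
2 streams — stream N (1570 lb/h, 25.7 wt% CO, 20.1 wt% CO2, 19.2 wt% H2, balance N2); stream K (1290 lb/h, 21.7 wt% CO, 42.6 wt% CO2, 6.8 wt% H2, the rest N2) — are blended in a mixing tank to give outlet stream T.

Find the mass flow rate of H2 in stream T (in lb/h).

H2 out = H2 in = 1570×0.192 + 1290×0.068 = 389.16 lb/h.

389.2 lb/h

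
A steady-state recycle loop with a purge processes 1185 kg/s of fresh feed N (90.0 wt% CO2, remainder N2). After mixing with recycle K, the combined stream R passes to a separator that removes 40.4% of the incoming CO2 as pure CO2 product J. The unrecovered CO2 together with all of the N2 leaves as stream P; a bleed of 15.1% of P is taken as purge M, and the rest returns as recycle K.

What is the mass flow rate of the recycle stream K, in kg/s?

1759 kg/s

N2 enters only via N and leaves only via the purge: 1185×0.100 = 0.151×(N2 in P), and the separator passes all N2, so N2 in R = N2 in P = 784.77 kg/s.
CO2 in R: m_A = 1185×0.900 + (1−0.151)·(1−0.404)·m_A, so m_A = 1066.5/0.4940 = 2158.9 kg/s.
P = (1−0.404)×2158.9 + 784.77 = 2071.5 kg/s.
Recycle K = (1−0.151)×2071.5 = 1758.7 kg/s.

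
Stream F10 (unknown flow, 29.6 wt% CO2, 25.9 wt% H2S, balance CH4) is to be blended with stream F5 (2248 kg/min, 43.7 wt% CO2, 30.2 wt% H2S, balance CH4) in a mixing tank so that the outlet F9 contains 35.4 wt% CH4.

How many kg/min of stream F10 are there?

2297 kg/min

Let F10 be the unknown flow. Total out = 2248 + F10.
CH4 balance: 586.73 + 0.445·F10 = 0.354·(2248 + F10)
(0.445 − 0.354)·F10 = 0.354×2248 − 586.73 = 209.06
F10 = 209.06 / 0.091 = 2297.4 kg/min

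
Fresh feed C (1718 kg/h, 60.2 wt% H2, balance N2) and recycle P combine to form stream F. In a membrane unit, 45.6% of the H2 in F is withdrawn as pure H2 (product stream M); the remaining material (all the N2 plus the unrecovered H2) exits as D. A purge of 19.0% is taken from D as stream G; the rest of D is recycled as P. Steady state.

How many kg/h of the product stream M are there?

843.1 kg/h

H2 in F: m_A = 1718×0.602 + (1−0.190)·(1−0.456)·m_A, so m_A = 1034.2/0.5594 = 1849 kg/h.
Product M = 0.456×1849 = 843.13 kg/h.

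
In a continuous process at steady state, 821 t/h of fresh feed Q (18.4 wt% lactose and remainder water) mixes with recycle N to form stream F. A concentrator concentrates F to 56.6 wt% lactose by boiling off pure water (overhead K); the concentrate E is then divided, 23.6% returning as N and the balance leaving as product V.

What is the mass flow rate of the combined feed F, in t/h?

903.4 t/h

Overall lactose balance (none leaves overhead): lactose in fresh feed = lactose in product, i.e. 821×0.184 = (1−0.236)·E·0.566.
E = 151.06/(0.566×0.764) = 349.34 t/h.
Recycle N = 0.236×349.34 = 82.445 t/h.
Combined feed F = 821 + 82.445 = 903.44 t/h.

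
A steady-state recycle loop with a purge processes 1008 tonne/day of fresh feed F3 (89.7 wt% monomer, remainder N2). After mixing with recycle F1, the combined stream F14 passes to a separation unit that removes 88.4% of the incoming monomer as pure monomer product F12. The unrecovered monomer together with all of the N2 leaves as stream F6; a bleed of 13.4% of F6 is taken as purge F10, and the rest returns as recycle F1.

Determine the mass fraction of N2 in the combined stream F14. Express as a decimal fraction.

0.4353

N2 enters only via F3 and leaves only via the purge: 1008×0.103 = 0.134×(N2 in F6), and the separation unit passes all N2, so N2 in F14 = N2 in F6 = 774.81 tonne/day.
monomer in F14: m_A = 1008×0.897 + (1−0.134)·(1−0.884)·m_A, so m_A = 904.18/0.8995 = 1005.1 tonne/day.
F14 = 1005.1 + 774.81 = 1780 tonne/day.
N2 fraction in F14 = 774.81/1780 = 0.4353.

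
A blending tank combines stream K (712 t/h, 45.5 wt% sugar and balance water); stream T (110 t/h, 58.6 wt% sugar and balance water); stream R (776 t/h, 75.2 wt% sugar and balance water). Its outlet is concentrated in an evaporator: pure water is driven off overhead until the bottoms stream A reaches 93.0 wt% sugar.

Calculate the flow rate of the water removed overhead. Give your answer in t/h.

sugar entering = 712×0.455 + 110×0.586 + 776×0.752 = 971.97 t/h.
All sugar reports to A, so A = 971.97/0.930 = 1045.1 t/h.
Total feed = 1598 t/h; overhead = 1598 − 1045.1 = 552.87 t/h.

552.9 t/h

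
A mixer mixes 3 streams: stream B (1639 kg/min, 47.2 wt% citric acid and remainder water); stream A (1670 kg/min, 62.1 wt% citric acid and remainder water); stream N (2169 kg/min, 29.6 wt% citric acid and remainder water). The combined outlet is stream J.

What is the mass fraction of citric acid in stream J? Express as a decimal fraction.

Total flow out = 1639 + 1670 + 2169 = 5478 kg/min.
citric acid in = 1639×0.472 + 1670×0.621 + 2169×0.296 = 2452.7 kg/min.
citric acid mass fraction in J = 2452.7/5478 = 0.448.

0.448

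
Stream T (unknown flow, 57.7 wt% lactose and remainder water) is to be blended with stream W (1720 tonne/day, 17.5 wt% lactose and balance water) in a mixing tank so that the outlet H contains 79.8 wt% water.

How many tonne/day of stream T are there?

Let T be the unknown flow. Total out = 1720 + T.
water balance: 1419 + 0.423·T = 0.798·(1720 + T)
(0.423 − 0.798)·T = 0.798×1720 − 1419 = -46.44
T = -46.44 / -0.375 = 123.84 tonne/day

123.8 tonne/day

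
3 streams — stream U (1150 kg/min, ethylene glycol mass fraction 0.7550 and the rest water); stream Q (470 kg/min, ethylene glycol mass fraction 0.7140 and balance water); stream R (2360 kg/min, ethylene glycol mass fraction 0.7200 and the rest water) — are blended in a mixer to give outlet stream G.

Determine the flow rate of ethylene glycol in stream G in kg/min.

2903 kg/min

ethylene glycol out = ethylene glycol in = 1150×0.755 + 470×0.714 + 2360×0.720 = 2903 kg/min.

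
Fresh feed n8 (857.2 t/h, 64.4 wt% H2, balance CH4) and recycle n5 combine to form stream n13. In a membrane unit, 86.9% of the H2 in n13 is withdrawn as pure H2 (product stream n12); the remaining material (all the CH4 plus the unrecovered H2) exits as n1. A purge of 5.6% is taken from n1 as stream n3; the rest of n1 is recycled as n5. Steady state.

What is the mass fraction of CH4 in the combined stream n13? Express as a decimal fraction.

CH4 enters only via n8 and leaves only via the purge: 857.2×0.356 = 0.056×(CH4 in n1), and the membrane unit passes all CH4, so CH4 in n13 = CH4 in n1 = 5449.3 t/h.
H2 in n13: m_A = 857.2×0.644 + (1−0.056)·(1−0.869)·m_A, so m_A = 552.04/0.8763 = 629.94 t/h.
n13 = 629.94 + 5449.3 = 6079.3 t/h.
CH4 fraction in n13 = 5449.3/6079.3 = 0.896.

0.896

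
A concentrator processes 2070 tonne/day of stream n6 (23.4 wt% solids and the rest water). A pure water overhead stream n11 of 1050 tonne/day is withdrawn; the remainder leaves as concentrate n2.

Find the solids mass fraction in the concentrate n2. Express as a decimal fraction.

solids is not removed: 2070×0.234 = 484.38 tonne/day of solids enters n2.
Concentrate = 2070 − 1050 = 1020 tonne/day.
Mass fraction = 484.38/1020 = 0.4749.

0.4749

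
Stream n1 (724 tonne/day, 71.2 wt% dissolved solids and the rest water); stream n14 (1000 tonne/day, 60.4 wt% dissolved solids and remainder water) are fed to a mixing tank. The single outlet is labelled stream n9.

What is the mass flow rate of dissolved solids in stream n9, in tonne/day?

dissolved solids out = dissolved solids in = 724×0.712 + 1000×0.604 = 1119.5 tonne/day.

1119 tonne/day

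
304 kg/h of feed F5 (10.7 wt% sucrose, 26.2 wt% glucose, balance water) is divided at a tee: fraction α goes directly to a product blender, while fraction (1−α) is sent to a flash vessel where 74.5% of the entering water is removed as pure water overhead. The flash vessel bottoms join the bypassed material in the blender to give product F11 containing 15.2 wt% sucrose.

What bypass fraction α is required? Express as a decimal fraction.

All 304×0.107 = 32.528 kg/h of sucrose reaches F11, so F11 = 32.528/0.152 = 214 kg/h and vapour = 90 kg/h.
The evaporator receives (1−α)·304 of feed at 0.631 water and removes 0.745 of that water:
0.745×0.631×(1−α)×304 = 90
(1−α) = 90/142.91 = 0.6298;  α = 0.3702.

0.370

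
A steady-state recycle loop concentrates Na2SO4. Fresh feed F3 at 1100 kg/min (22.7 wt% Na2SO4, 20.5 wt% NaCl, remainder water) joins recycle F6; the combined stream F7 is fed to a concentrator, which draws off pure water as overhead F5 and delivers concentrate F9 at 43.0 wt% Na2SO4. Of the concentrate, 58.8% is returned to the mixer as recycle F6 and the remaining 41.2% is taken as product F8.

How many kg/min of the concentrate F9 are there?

Overall Na2SO4 balance (none leaves overhead): Na2SO4 in fresh feed = Na2SO4 in product, i.e. 1100×0.227 = (1−0.588)·F9·0.430.
F9 = 249.7/(0.430×0.412) = 1409.5 kg/min.

1409 kg/min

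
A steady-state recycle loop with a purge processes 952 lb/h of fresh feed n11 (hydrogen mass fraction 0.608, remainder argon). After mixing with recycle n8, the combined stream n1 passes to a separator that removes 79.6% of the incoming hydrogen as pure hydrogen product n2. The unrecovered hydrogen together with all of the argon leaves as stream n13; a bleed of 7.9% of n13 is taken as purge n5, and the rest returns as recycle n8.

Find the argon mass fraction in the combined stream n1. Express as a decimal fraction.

0.869

argon enters only via n11 and leaves only via the purge: 952×0.392 = 0.079×(argon in n13), and the separator passes all argon, so argon in n1 = argon in n13 = 4723.8 lb/h.
hydrogen in n1: m_A = 952×0.608 + (1−0.079)·(1−0.796)·m_A, so m_A = 578.82/0.8121 = 712.73 lb/h.
n1 = 712.73 + 4723.8 = 5436.6 lb/h.
argon fraction in n1 = 4723.8/5436.6 = 0.869.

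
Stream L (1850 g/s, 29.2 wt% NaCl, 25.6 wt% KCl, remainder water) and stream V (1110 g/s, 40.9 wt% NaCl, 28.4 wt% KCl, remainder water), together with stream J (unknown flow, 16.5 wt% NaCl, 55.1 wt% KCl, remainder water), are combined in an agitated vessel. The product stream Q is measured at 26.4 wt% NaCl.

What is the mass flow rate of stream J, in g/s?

Let J be the unknown flow. Total out = 2960 + J.
NaCl balance: 994.19 + 0.165·J = 0.264·(2960 + J)
(0.165 − 0.264)·J = 0.264×2960 − 994.19 = -212.75
J = -212.75 / -0.099 = 2149 g/s

2149 g/s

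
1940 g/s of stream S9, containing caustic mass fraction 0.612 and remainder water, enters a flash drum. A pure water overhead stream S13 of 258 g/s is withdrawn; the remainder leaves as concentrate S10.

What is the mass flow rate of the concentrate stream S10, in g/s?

1682 g/s

Concentrate = 1940 − 258 = 1682 g/s.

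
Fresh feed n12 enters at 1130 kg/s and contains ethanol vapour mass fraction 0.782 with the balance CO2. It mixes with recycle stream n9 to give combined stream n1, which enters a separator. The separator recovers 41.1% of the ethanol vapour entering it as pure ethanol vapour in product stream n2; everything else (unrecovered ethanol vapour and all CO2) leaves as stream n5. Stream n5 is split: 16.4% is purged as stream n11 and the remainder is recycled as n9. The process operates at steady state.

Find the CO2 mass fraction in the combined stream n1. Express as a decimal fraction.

0.463

CO2 enters only via n12 and leaves only via the purge: 1130×0.218 = 0.164×(CO2 in n5), and the separator passes all CO2, so CO2 in n1 = CO2 in n5 = 1502.1 kg/s.
ethanol vapour in n1: m_A = 1130×0.782 + (1−0.164)·(1−0.411)·m_A, so m_A = 883.66/0.5076 = 1740.9 kg/s.
n1 = 1740.9 + 1502.1 = 3242.9 kg/s.
CO2 fraction in n1 = 1502.1/3242.9 = 0.463.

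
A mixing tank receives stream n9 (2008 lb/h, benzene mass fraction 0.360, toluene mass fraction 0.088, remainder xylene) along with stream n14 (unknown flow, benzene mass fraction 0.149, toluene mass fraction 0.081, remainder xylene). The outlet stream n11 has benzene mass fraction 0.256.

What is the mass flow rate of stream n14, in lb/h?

1952 lb/h

Let n14 be the unknown flow. Total out = 2008 + n14.
benzene balance: 722.88 + 0.149·n14 = 0.256·(2008 + n14)
(0.149 − 0.256)·n14 = 0.256×2008 − 722.88 = -208.83
n14 = -208.83 / -0.107 = 1951.7 lb/h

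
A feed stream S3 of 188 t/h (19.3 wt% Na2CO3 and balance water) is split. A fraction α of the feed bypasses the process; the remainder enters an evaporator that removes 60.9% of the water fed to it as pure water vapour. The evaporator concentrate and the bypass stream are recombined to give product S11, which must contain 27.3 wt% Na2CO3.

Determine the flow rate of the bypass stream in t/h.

All 188×0.193 = 36.284 t/h of Na2CO3 reaches S11, so S11 = 36.284/0.273 = 132.91 t/h and vapour = 55.092 t/h.
The evaporator receives (1−α)·188 of feed at 0.807 water and removes 0.609 of that water:
0.609×0.807×(1−α)×188 = 55.092
(1−α) = 55.092/92.395 = 0.5963;  α = 0.4037.
Bypass flow = 0.4037×188 = 75.903 t/h.

75.9 t/h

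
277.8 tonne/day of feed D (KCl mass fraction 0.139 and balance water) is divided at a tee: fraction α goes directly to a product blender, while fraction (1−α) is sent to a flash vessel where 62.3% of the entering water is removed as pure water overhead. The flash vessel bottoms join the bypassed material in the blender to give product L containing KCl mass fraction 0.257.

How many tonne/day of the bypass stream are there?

40.01 tonne/day

All 277.8×0.139 = 38.614 tonne/day of KCl reaches L, so L = 38.614/0.257 = 150.25 tonne/day and vapour = 127.55 tonne/day.
The evaporator receives (1−α)·277.8 of feed at 0.861 water and removes 0.623 of that water:
0.623×0.861×(1−α)×277.8 = 127.55
(1−α) = 127.55/149.01 = 0.8560;  α = 0.1440.
Bypass flow = 0.1440×277.8 = 40.012 tonne/day.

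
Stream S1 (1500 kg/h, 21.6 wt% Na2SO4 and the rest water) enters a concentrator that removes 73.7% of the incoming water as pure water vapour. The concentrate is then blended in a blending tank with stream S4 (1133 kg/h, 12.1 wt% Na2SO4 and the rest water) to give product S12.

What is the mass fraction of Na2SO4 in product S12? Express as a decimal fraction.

Vapour removed = 0.737×0.784×1500 = 866.71 kg/h; concentrate = 633.29 kg/h.
Na2SO4 reaching the mixer = 324 (from concentrate) + 1133×0.121 = 461.09 kg/h.
Product flow = 633.29 + 1133 = 1766.3 kg/h; Na2SO4 fraction = 0.2611.

0.2611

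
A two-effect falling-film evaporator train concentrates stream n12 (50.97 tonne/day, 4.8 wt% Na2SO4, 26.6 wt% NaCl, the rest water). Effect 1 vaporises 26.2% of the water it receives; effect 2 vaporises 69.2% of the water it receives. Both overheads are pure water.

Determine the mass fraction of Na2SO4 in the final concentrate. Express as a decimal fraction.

0.1021

water in feed = 50.97×0.686 = 34.965 tonne/day.
After stage 1: water left = (1−0.262)×34.965 = 25.804; stream total = 41.809 tonne/day.
After stage 2: water left = (1−0.692)×25.804 = 7.9478; final concentrate = 23.952 tonne/day.
Na2SO4 fraction = 2.4466/23.952 = 0.1021.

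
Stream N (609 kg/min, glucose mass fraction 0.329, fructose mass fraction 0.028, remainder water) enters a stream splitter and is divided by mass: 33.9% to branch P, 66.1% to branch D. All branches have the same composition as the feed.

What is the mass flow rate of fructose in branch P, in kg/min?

Branch P total = 0.339×609 = 206.45 kg/min.
fructose in P = 0.028×206.45 = 5.7806 kg/min.

5.781 kg/min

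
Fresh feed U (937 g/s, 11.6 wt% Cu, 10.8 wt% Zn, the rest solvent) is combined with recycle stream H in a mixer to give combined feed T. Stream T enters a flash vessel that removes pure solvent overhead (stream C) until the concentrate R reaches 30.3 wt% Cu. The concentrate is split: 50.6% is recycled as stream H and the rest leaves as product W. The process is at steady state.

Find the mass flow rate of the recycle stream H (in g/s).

367.4 g/s

Overall Cu balance (none leaves overhead): Cu in fresh feed = Cu in product, i.e. 937×0.116 = (1−0.506)·R·0.303.
R = 108.69/(0.303×0.494) = 726.15 g/s.
Recycle H = 0.506×726.15 = 367.43 g/s.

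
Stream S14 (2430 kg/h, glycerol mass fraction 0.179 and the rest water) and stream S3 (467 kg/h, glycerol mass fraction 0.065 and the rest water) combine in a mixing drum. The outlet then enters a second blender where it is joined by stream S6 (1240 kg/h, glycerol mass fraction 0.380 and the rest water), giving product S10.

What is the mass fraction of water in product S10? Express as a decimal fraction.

0.774

Overall, product flow = 4137 kg/h.
water in = 2430×0.821 + 467×0.935 + 1240×0.620 = 3200.5 kg/h.
water fraction in S10 = 0.774.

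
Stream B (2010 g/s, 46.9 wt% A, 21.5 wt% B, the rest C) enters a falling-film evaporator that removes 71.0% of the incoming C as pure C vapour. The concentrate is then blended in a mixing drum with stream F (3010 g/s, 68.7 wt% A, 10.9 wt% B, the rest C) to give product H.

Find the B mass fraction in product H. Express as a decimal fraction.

0.1664

Vapour removed = 0.710×0.316×2010 = 450.96 g/s; concentrate = 1559 g/s.
B reaching the mixer = 432.15 (from concentrate) + 3010×0.109 = 760.24 g/s.
Product flow = 1559 + 3010 = 4569 g/s; B fraction = 0.1664.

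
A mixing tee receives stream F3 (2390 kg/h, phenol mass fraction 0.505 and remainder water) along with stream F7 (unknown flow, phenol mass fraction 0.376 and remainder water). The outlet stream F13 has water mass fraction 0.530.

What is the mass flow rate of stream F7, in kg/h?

Let F7 be the unknown flow. Total out = 2390 + F7.
water balance: 1183 + 0.624·F7 = 0.530·(2390 + F7)
(0.624 − 0.530)·F7 = 0.530×2390 − 1183 = 83.65
F7 = 83.65 / 0.094 = 889.89 kg/h

889.9 kg/h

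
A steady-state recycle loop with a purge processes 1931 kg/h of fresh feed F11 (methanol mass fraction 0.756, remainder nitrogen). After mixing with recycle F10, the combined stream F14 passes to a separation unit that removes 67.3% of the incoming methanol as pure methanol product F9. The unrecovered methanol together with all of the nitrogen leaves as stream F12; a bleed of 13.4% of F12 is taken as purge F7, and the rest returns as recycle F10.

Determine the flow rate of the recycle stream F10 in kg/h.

3622 kg/h

nitrogen enters only via F11 and leaves only via the purge: 1931×0.244 = 0.134×(nitrogen in F12), and the separation unit passes all nitrogen, so nitrogen in F14 = nitrogen in F12 = 3516.1 kg/h.
methanol in F14: m_A = 1931×0.756 + (1−0.134)·(1−0.673)·m_A, so m_A = 1459.8/0.7168 = 2036.6 kg/h.
F12 = (1−0.673)×2036.6 + 3516.1 = 4182.1 kg/h.
Recycle F10 = (1−0.134)×4182.1 = 3621.7 kg/h.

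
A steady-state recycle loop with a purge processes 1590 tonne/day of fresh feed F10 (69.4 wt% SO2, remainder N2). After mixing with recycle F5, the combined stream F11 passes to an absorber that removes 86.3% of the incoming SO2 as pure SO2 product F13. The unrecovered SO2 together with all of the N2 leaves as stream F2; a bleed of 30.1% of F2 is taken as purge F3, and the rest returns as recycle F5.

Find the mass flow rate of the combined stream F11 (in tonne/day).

N2 enters only via F10 and leaves only via the purge: 1590×0.306 = 0.301×(N2 in F2), and the absorber passes all N2, so N2 in F11 = N2 in F2 = 1616.4 tonne/day.
SO2 in F11: m_A = 1590×0.694 + (1−0.301)·(1−0.863)·m_A, so m_A = 1103.5/0.9042 = 1220.3 tonne/day.
F11 = 1220.3 + 1616.4 = 2836.7 tonne/day.

2837 tonne/day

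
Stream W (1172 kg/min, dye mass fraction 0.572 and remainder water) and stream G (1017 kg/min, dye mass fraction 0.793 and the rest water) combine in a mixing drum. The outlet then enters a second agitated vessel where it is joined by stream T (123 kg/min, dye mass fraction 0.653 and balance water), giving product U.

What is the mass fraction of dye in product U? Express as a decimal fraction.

0.674

Overall, product flow = 2312 kg/min.
dye in = 1172×0.572 + 1017×0.793 + 123×0.653 = 1557.2 kg/min.
dye fraction in U = 0.674.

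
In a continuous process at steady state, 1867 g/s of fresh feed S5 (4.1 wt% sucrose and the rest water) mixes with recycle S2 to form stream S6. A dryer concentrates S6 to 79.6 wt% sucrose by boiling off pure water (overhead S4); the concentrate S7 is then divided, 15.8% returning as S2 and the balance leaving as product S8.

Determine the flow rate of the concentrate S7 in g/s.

Overall sucrose balance (none leaves overhead): sucrose in fresh feed = sucrose in product, i.e. 1867×0.041 = (1−0.158)·S7·0.796.
S7 = 76.547/(0.796×0.842) = 114.21 g/s.

114.2 g/s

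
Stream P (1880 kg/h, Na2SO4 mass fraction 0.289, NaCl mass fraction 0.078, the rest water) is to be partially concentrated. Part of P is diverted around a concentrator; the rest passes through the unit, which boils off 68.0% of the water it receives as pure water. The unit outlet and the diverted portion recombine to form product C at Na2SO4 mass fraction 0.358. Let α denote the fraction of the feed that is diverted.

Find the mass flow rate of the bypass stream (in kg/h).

1038 kg/h

All 1880×0.289 = 543.32 kg/h of Na2SO4 reaches C, so C = 543.32/0.358 = 1517.7 kg/h and vapour = 362.35 kg/h.
The evaporator receives (1−α)·1880 of feed at 0.633 water and removes 0.680 of that water:
0.680×0.633×(1−α)×1880 = 362.35
(1−α) = 362.35/809.23 = 0.4478;  α = 0.5522.
Bypass flow = 0.5522×1880 = 1038.2 kg/h.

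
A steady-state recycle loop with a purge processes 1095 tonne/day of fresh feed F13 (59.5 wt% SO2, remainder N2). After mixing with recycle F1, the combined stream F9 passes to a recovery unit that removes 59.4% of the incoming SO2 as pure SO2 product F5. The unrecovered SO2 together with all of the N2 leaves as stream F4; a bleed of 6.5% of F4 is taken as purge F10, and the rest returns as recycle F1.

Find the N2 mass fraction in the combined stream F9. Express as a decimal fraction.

0.867

N2 enters only via F13 and leaves only via the purge: 1095×0.405 = 0.065×(N2 in F4), and the recovery unit passes all N2, so N2 in F9 = N2 in F4 = 6822.7 tonne/day.
SO2 in F9: m_A = 1095×0.595 + (1−0.065)·(1−0.594)·m_A, so m_A = 651.52/0.6204 = 1050.2 tonne/day.
F9 = 1050.2 + 6822.7 = 7872.9 tonne/day.
N2 fraction in F9 = 6822.7/7872.9 = 0.867.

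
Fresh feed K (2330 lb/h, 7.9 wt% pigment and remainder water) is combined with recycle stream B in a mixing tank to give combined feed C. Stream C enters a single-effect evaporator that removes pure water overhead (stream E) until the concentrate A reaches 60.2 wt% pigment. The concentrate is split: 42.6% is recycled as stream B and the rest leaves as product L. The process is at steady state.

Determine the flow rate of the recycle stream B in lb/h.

226.9 lb/h

Overall pigment balance (none leaves overhead): pigment in fresh feed = pigment in product, i.e. 2330×0.079 = (1−0.426)·A·0.602.
A = 184.07/(0.602×0.574) = 532.69 lb/h.
Recycle B = 0.426×532.69 = 226.93 lb/h.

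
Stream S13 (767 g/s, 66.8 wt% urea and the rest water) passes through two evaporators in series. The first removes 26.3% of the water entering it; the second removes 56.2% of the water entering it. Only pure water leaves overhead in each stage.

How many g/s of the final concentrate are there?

594.6 g/s

water in feed = 767×0.332 = 254.64 g/s.
After stage 1: water left = (1−0.263)×254.64 = 187.67; stream total = 700.03 g/s.
After stage 2: water left = (1−0.562)×187.67 = 82.201; final concentrate = 594.56 g/s.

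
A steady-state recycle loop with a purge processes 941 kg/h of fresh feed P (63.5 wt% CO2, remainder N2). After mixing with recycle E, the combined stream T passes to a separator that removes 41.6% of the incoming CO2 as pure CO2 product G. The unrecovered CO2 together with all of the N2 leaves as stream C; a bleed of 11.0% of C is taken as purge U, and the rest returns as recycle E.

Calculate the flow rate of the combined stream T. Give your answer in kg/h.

4367 kg/h

N2 enters only via P and leaves only via the purge: 941×0.365 = 0.110×(N2 in C), and the separator passes all N2, so N2 in T = N2 in C = 3122.4 kg/h.
CO2 in T: m_A = 941×0.635 + (1−0.110)·(1−0.416)·m_A, so m_A = 597.53/0.4802 = 1244.2 kg/h.
T = 1244.2 + 3122.4 = 4366.7 kg/h.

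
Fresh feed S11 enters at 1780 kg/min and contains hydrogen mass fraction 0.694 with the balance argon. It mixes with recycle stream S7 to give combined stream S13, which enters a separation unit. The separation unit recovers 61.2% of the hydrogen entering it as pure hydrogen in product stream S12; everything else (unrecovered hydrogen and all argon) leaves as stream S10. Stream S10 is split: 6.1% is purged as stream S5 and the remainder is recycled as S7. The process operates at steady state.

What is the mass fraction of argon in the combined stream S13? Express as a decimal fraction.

argon enters only via S11 and leaves only via the purge: 1780×0.306 = 0.061×(argon in S10), and the separation unit passes all argon, so argon in S13 = argon in S10 = 8929.2 kg/min.
hydrogen in S13: m_A = 1780×0.694 + (1−0.061)·(1−0.612)·m_A, so m_A = 1235.3/0.6357 = 1943.3 kg/min.
S13 = 1943.3 + 8929.2 = 10873 kg/min.
argon fraction in S13 = 8929.2/10873 = 0.821.

0.821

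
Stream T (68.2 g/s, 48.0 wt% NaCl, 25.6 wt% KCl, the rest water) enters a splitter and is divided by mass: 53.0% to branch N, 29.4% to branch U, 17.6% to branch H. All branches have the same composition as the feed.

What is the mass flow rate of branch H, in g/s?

Branch H flow = 0.176×68.2 = 12.003 g/s.

12 g/s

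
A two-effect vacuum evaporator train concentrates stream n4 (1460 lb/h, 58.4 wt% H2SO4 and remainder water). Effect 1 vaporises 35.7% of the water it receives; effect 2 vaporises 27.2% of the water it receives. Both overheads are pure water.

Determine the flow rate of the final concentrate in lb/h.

water in feed = 1460×0.416 = 607.36 lb/h.
After stage 1: water left = (1−0.357)×607.36 = 390.53; stream total = 1243.2 lb/h.
After stage 2: water left = (1−0.272)×390.53 = 284.31; final concentrate = 1136.9 lb/h.

1137 lb/h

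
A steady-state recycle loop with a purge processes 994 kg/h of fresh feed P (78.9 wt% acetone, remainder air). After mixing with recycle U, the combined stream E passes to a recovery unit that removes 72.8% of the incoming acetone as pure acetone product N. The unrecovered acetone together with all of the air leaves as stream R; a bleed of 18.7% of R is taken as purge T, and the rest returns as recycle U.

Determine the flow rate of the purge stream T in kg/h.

261 kg/h

air enters only via P and leaves only via the purge: 994×0.211 = 0.187×(air in R), and the recovery unit passes all air, so air in E = air in R = 1121.6 kg/h.
acetone in E: m_A = 994×0.789 + (1−0.187)·(1−0.728)·m_A, so m_A = 784.27/0.7789 = 1006.9 kg/h.
R = (1−0.728)×1006.9 + 1121.6 = 1395.5 kg/h.
Purge T = 0.187×1395.5 = 260.95 kg/h.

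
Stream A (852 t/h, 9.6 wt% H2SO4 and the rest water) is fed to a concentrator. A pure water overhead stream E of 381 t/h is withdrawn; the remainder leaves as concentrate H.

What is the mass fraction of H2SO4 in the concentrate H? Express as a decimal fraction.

0.174

H2SO4 is not removed: 852×0.096 = 81.792 t/h of H2SO4 enters H.
Concentrate = 852 − 381 = 471 t/h.
Mass fraction = 81.792/471 = 0.174.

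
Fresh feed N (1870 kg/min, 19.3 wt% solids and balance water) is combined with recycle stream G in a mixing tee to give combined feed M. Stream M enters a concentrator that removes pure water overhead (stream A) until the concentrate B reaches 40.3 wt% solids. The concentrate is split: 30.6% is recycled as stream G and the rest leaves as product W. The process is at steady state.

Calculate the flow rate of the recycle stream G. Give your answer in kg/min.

Overall solids balance (none leaves overhead): solids in fresh feed = solids in product, i.e. 1870×0.193 = (1−0.306)·B·0.403.
B = 360.91/(0.403×0.694) = 1290.4 kg/min.
Recycle G = 0.306×1290.4 = 394.87 kg/min.

394.9 kg/min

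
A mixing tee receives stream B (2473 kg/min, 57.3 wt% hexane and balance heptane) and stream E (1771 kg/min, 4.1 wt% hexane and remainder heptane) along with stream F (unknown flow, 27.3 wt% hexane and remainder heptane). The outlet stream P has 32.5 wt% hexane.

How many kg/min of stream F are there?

2122 kg/min

Let F be the unknown flow. Total out = 4244 + F.
hexane balance: 1489.6 + 0.273·F = 0.325·(4244 + F)
(0.273 − 0.325)·F = 0.325×4244 − 1489.6 = -110.34
F = -110.34 / -0.052 = 2121.9 kg/min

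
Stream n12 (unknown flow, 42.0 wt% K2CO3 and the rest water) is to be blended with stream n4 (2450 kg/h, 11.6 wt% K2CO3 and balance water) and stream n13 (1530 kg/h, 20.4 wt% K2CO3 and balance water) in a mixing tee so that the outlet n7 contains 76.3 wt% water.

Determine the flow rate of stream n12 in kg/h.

1896 kg/h

Let n12 be the unknown flow. Total out = 3980 + n12.
water balance: 3383.7 + 0.580·n12 = 0.763·(3980 + n12)
(0.580 − 0.763)·n12 = 0.763×3980 − 3383.7 = -346.94
n12 = -346.94 / -0.183 = 1895.8 kg/h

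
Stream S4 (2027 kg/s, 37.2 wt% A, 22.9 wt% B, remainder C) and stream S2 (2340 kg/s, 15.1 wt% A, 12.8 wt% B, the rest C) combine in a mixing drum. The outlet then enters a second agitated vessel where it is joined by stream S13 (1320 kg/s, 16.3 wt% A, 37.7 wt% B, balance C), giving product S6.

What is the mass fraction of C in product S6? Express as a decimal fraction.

0.546

Overall, product flow = 5687 kg/s.
C in = 2027×0.399 + 2340×0.721 + 1320×0.460 = 3103.1 kg/s.
C fraction in S6 = 0.546.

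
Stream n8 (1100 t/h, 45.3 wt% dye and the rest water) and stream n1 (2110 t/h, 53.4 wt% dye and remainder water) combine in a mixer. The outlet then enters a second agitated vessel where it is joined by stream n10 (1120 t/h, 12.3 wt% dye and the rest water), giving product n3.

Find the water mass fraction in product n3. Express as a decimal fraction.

Overall, product flow = 4330 t/h.
water in = 1100×0.547 + 2110×0.466 + 1120×0.877 = 2567.2 t/h.
water fraction in n3 = 0.593.

0.593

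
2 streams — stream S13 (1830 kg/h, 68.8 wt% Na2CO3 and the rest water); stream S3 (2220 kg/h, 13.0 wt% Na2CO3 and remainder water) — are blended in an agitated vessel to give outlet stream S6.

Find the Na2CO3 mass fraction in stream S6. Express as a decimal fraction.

0.382

Total flow out = 1830 + 2220 = 4050 kg/h.
Na2CO3 in = 1830×0.688 + 2220×0.130 = 1547.6 kg/h.
Na2CO3 mass fraction in S6 = 1547.6/4050 = 0.382.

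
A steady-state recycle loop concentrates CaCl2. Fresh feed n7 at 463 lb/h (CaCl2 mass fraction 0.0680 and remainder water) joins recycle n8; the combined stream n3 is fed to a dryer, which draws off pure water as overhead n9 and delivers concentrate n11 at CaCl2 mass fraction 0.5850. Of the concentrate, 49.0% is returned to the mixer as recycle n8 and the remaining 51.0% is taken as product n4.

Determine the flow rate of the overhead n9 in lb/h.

409.2 lb/h

Overall CaCl2 balance (none leaves overhead): CaCl2 in fresh feed = CaCl2 in product, i.e. 463×0.068 = (1−0.490)·n11·0.585.
n11 = 31.484/(0.585×0.510) = 105.53 lb/h.
Recycle n8 = 0.490×105.53 = 51.708 lb/h.
Combined feed n3 = 463 + 51.708 = 514.71 lb/h.
Overhead n9 = n3 − n11 = 514.71 − 105.53 = 409.18 lb/h.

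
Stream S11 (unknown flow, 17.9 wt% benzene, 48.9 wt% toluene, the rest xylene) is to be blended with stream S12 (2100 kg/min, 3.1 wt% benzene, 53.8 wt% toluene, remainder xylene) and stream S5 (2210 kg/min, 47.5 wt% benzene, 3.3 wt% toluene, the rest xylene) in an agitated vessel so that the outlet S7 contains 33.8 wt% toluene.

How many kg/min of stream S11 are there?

Let S11 be the unknown flow. Total out = 4310 + S11.
toluene balance: 1202.7 + 0.489·S11 = 0.338·(4310 + S11)
(0.489 − 0.338)·S11 = 0.338×4310 − 1202.7 = 254.05
S11 = 254.05 / 0.151 = 1682.5 kg/min

1682 kg/min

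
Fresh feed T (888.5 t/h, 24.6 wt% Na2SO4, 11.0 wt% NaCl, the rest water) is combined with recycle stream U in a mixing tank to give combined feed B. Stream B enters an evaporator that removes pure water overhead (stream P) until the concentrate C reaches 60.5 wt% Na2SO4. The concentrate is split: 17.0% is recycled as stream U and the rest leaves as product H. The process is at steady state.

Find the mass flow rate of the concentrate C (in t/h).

435.3 t/h

Overall Na2SO4 balance (none leaves overhead): Na2SO4 in fresh feed = Na2SO4 in product, i.e. 888.5×0.246 = (1−0.170)·C·0.605.
C = 218.57/(0.605×0.830) = 435.27 t/h.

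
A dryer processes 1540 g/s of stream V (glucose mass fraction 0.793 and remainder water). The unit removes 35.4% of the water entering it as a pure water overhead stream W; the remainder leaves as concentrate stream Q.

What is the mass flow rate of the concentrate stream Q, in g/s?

water entering = 1540×0.207 = 318.78 g/s; overhead removed = 0.354×318.78 = 112.85 g/s.
Concentrate = 1540 − 112.85 = 1427.2 g/s.

1427 g/s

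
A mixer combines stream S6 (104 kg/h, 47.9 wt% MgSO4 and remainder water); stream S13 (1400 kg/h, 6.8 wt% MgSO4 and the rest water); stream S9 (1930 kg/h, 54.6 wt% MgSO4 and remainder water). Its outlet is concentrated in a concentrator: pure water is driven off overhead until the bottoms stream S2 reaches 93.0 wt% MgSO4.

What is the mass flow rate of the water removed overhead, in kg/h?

2145 kg/h

MgSO4 entering = 104×0.479 + 1400×0.068 + 1930×0.546 = 1198.8 kg/h.
All MgSO4 reports to S2, so S2 = 1198.8/0.930 = 1289 kg/h.
Total feed = 3434 kg/h; overhead = 3434 − 1289 = 2145 kg/h.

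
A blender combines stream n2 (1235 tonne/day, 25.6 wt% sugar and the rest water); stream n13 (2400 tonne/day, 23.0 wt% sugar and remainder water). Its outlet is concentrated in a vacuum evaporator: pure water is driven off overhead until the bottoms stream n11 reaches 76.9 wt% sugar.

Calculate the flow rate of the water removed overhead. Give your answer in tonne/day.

sugar entering = 1235×0.256 + 2400×0.230 = 868.16 tonne/day.
All sugar reports to n11, so n11 = 868.16/0.769 = 1128.9 tonne/day.
Total feed = 3635 tonne/day; overhead = 3635 − 1128.9 = 2506.1 tonne/day.

2506 tonne/day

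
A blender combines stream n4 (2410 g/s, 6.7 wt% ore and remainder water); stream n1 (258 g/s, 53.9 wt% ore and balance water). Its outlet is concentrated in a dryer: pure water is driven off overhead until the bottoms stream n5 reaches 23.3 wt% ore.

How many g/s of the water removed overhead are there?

ore entering = 2410×0.067 + 258×0.539 = 300.53 g/s.
All ore reports to n5, so n5 = 300.53/0.233 = 1289.8 g/s.
Total feed = 2668 g/s; overhead = 2668 − 1289.8 = 1378.2 g/s.

1378 g/s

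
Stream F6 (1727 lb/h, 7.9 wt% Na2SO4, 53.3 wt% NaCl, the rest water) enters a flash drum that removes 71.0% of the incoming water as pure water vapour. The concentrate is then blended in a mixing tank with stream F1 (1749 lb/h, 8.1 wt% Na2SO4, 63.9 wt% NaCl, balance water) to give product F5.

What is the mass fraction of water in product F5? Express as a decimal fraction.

0.2280

Vapour removed = 0.710×0.388×1727 = 475.75 lb/h; concentrate = 1251.2 lb/h.
water reaching the mixer = 194.32 (from concentrate) + 1749×0.280 = 684.04 lb/h.
Product flow = 1251.2 + 1749 = 3000.2 lb/h; water fraction = 0.2280.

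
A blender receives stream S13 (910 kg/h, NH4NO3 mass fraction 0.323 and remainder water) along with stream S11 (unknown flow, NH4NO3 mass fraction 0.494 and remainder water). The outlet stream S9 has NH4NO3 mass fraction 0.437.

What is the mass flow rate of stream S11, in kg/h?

Let S11 be the unknown flow. Total out = 910 + S11.
NH4NO3 balance: 293.93 + 0.494·S11 = 0.437·(910 + S11)
(0.494 − 0.437)·S11 = 0.437×910 − 293.93 = 103.74
S11 = 103.74 / 0.057 = 1820 kg/h

1820 kg/h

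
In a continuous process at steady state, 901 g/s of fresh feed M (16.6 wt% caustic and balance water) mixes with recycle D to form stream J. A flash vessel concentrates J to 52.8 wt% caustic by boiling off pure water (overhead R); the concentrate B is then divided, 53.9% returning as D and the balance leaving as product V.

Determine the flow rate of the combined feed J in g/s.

1232 g/s

Overall caustic balance (none leaves overhead): caustic in fresh feed = caustic in product, i.e. 901×0.166 = (1−0.539)·B·0.528.
B = 149.57/(0.528×0.461) = 614.47 g/s.
Recycle D = 0.539×614.47 = 331.2 g/s.
Combined feed J = 901 + 331.2 = 1232.2 g/s.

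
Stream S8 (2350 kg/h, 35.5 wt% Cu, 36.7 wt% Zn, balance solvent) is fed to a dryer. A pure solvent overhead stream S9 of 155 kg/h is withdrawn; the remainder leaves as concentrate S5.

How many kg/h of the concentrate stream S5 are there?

2195 kg/h

Concentrate = 2350 − 155 = 2195 kg/h.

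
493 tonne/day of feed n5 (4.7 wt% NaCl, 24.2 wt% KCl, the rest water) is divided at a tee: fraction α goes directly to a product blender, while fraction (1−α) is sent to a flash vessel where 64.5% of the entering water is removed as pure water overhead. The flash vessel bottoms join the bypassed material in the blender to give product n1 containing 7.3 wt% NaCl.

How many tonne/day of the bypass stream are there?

110.1 tonne/day

All 493×0.047 = 23.171 tonne/day of NaCl reaches n1, so n1 = 23.171/0.073 = 317.41 tonne/day and vapour = 175.59 tonne/day.
The evaporator receives (1−α)·493 of feed at 0.711 water and removes 0.645 of that water:
0.645×0.711×(1−α)×493 = 175.59
(1−α) = 175.59/226.09 = 0.7766;  α = 0.2234.
Bypass flow = 0.2234×493 = 110.12 tonne/day.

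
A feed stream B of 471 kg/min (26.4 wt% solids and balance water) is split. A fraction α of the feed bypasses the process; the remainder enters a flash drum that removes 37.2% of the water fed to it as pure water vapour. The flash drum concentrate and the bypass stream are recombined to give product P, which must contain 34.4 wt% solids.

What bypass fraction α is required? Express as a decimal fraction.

All 471×0.264 = 124.34 kg/min of solids reaches P, so P = 124.34/0.344 = 361.47 kg/min and vapour = 109.53 kg/min.
The evaporator receives (1−α)·471 of feed at 0.736 water and removes 0.372 of that water:
0.372×0.736×(1−α)×471 = 109.53
(1−α) = 109.53/128.96 = 0.8494;  α = 0.1506.

0.151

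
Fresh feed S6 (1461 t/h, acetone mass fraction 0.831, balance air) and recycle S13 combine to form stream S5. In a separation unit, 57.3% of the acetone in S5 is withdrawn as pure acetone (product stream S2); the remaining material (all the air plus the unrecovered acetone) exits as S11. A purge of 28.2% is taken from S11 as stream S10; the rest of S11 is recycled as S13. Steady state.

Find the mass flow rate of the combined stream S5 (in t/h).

air enters only via S6 and leaves only via the purge: 1461×0.169 = 0.282×(air in S11), and the separation unit passes all air, so air in S5 = air in S11 = 875.56 t/h.
acetone in S5: m_A = 1461×0.831 + (1−0.282)·(1−0.573)·m_A, so m_A = 1214.1/0.6934 = 1750.9 t/h.
S5 = 1750.9 + 875.56 = 2626.5 t/h.

2626 t/h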